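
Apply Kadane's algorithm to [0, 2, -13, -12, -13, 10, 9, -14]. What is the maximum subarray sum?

Using Kadane's algorithm on [0, 2, -13, -12, -13, 10, 9, -14]:

Scanning through the array:
Position 1 (value 2): max_ending_here = 2, max_so_far = 2
Position 2 (value -13): max_ending_here = -11, max_so_far = 2
Position 3 (value -12): max_ending_here = -12, max_so_far = 2
Position 4 (value -13): max_ending_here = -13, max_so_far = 2
Position 5 (value 10): max_ending_here = 10, max_so_far = 10
Position 6 (value 9): max_ending_here = 19, max_so_far = 19
Position 7 (value -14): max_ending_here = 5, max_so_far = 19

Maximum subarray: [10, 9]
Maximum sum: 19

The maximum subarray is [10, 9] with sum 19. This subarray runs from index 5 to index 6.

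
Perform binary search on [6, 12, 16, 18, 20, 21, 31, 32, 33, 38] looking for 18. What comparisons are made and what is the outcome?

Binary search for 18 in [6, 12, 16, 18, 20, 21, 31, 32, 33, 38]:

lo=0, hi=9, mid=4, arr[mid]=20 -> 20 > 18, search left half
lo=0, hi=3, mid=1, arr[mid]=12 -> 12 < 18, search right half
lo=2, hi=3, mid=2, arr[mid]=16 -> 16 < 18, search right half
lo=3, hi=3, mid=3, arr[mid]=18 -> Found target at index 3!

Binary search finds 18 at index 3 after 4 comparisons. The search repeatedly halves the search space by comparing with the middle element.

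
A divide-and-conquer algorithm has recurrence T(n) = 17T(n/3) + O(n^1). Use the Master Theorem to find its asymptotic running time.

Master Theorem for T(n) = 17T(n/3) + O(n^1):

a = 17, b = 3, c = 1
log_b(a) = log_3(17) = 2.5789

Case 1: c = 1 < log_3(17) = 2.5789
T(n) = O(n^(log_3 17))

For T(n) = 17T(n/3) + O(n^1): log_3(17) = 2.5789. This is Case 1 of the Master Theorem (c < log_b(a), work dominated by leaves), giving O(n^(log_3 17)).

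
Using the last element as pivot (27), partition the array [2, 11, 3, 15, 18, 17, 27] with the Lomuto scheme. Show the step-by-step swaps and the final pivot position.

Lomuto partition with pivot = 27:

Initial array: [2, 11, 3, 15, 18, 17, 27]

arr[0]=2 <= 27: swap with position 0, array becomes [2, 11, 3, 15, 18, 17, 27]
arr[1]=11 <= 27: swap with position 1, array becomes [2, 11, 3, 15, 18, 17, 27]
arr[2]=3 <= 27: swap with position 2, array becomes [2, 11, 3, 15, 18, 17, 27]
arr[3]=15 <= 27: swap with position 3, array becomes [2, 11, 3, 15, 18, 17, 27]
arr[4]=18 <= 27: swap with position 4, array becomes [2, 11, 3, 15, 18, 17, 27]
arr[5]=17 <= 27: swap with position 5, array becomes [2, 11, 3, 15, 18, 17, 27]

Place pivot at position 6: [2, 11, 3, 15, 18, 17, 27]
Pivot position: 6

After partitioning with pivot 27, the array becomes [2, 11, 3, 15, 18, 17, 27]. The pivot is placed at index 6. All elements to the left of the pivot are <= 27, and all elements to the right are > 27.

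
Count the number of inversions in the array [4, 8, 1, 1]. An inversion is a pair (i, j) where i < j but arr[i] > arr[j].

Finding inversions in [4, 8, 1, 1]:

(0, 2): arr[0]=4 > arr[2]=1
(0, 3): arr[0]=4 > arr[3]=1
(1, 2): arr[1]=8 > arr[2]=1
(1, 3): arr[1]=8 > arr[3]=1

Total inversions: 4

The array has 4 inversion(s): (0,2), (0,3), (1,2), (1,3). Each pair (i,j) satisfies i < j and arr[i] > arr[j].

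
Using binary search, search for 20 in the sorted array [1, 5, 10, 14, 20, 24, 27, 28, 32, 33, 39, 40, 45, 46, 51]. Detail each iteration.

Binary search for 20 in [1, 5, 10, 14, 20, 24, 27, 28, 32, 33, 39, 40, 45, 46, 51]:

lo=0, hi=14, mid=7, arr[mid]=28 -> 28 > 20, search left half
lo=0, hi=6, mid=3, arr[mid]=14 -> 14 < 20, search right half
lo=4, hi=6, mid=5, arr[mid]=24 -> 24 > 20, search left half
lo=4, hi=4, mid=4, arr[mid]=20 -> Found target at index 4!

Binary search finds 20 at index 4 after 4 comparisons. The search repeatedly halves the search space by comparing with the middle element.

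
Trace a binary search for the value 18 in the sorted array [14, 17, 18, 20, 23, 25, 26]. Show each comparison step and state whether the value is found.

Binary search for 18 in [14, 17, 18, 20, 23, 25, 26]:

lo=0, hi=6, mid=3, arr[mid]=20 -> 20 > 18, search left half
lo=0, hi=2, mid=1, arr[mid]=17 -> 17 < 18, search right half
lo=2, hi=2, mid=2, arr[mid]=18 -> Found target at index 2!

Binary search finds 18 at index 2 after 3 comparisons. The search repeatedly halves the search space by comparing with the middle element.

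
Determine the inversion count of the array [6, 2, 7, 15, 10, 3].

Finding inversions in [6, 2, 7, 15, 10, 3]:

(0, 1): arr[0]=6 > arr[1]=2
(0, 5): arr[0]=6 > arr[5]=3
(2, 5): arr[2]=7 > arr[5]=3
(3, 4): arr[3]=15 > arr[4]=10
(3, 5): arr[3]=15 > arr[5]=3
(4, 5): arr[4]=10 > arr[5]=3

Total inversions: 6

The array has 6 inversion(s): (0,1), (0,5), (2,5), (3,4), (3,5), (4,5). Each pair (i,j) satisfies i < j and arr[i] > arr[j].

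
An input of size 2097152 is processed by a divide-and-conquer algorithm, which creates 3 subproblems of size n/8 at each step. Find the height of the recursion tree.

For divide and conquer with division factor 8:

Problem sizes at each level:
Level 0: 2097152
Level 1: 262144
Level 2: 32768
Level 3: 4096
Level 4: 512
Level 5: 64
Level 6: 8
Level 7: 1

The root is level 0 and the size-1 base case is level 7 (the tree spans levels 0 through 7, i.e. 8 levels counting the root), so the depth is the number of divisions: log_8(2097152) = 7

The recursion tree depth is log_8(2097152) = 7. At each level, the problem size is divided by 8, so it takes 7 divisions to reduce to a base case of size 1. The algorithm makes 3 recursive calls at each level.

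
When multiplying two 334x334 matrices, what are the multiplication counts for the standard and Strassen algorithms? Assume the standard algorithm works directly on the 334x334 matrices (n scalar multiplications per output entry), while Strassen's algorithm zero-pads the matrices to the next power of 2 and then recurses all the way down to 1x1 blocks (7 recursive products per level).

Matrix multiplication for 334x334 matrices:

Strassen's algorithm requires power-of-2 dimensions. Pad 334x334 to 512x512 (next power of 2).

Standard algorithm: 334^3 = 37259704 multiplications
Strassen's algorithm: 7^(log2(512)) = 7^9 = 40353607 multiplications
Difference: 37259704 - 40353607 = -3093903 (Strassen uses MORE here due to padding overhead — for small or just-over-power-of-2 n, padding can outweigh the per-level savings)

Standard: 37259704 multiplications (334^3). Strassen: 40353607 multiplications (7^9, after padding to 512x512). Strassen reduces 8 recursive multiplications to 7 at each level.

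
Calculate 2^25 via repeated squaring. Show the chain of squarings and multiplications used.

Computing 2^25 by squaring (build up from 2^1; each line after the first costs one multiplication):

2^1 = 2
2^2 = (2^1)^2 = 2^2 = 4
2^3 = 2 * 2^2 = 2 * 4 = 8
2^6 = (2^3)^2 = 8^2 = 64
2^12 = (2^6)^2 = 64^2 = 4096
2^24 = (2^12)^2 = 4096^2 = 16777216
2^25 = 2 * 2^24 = 2 * 16777216 = 33554432

Result: 33554432
Multiplications needed: 6 (6 lines after 2^1)

2^25 = 33554432. Using exponentiation by squaring, this requires 6 multiplications. The key idea: if the exponent is even, square the half-power; if odd, multiply by the base once.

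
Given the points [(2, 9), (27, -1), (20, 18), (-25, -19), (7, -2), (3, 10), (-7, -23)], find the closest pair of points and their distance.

Computing all pairwise distances among 7 points:

d((2, 9), (27, -1)) = 26.9258
d((2, 9), (20, 18)) = 20.1246
d((2, 9), (-25, -19)) = 38.8973
d((2, 9), (7, -2)) = 12.083
d((2, 9), (3, 10)) = 1.4142 <-- minimum
d((2, 9), (-7, -23)) = 33.2415
d((27, -1), (20, 18)) = 20.2485
d((27, -1), (-25, -19)) = 55.0273
d((27, -1), (7, -2)) = 20.025
d((27, -1), (3, 10)) = 26.4008
d((27, -1), (-7, -23)) = 40.4969
d((20, 18), (-25, -19)) = 58.258
d((20, 18), (7, -2)) = 23.8537
d((20, 18), (3, 10)) = 18.7883
d((20, 18), (-7, -23)) = 49.0918
d((-25, -19), (7, -2)) = 36.2353
d((-25, -19), (3, 10)) = 40.3113
d((-25, -19), (-7, -23)) = 18.4391
d((7, -2), (3, 10)) = 12.6491
d((7, -2), (-7, -23)) = 25.2389
d((3, 10), (-7, -23)) = 34.4819

Closest pair: (2, 9) and (3, 10) with distance 1.4142

The closest pair is (2, 9) and (3, 10) with Euclidean distance 1.4142. For 7 points, brute-force pairwise comparison is shown above. For large n, the divide-and-conquer algorithm (sort by x, recurse on halves, check the dividing strip) achieves O(n log n).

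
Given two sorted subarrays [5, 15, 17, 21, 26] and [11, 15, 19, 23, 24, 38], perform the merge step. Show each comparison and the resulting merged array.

Merging process:

Compare 5 vs 11: take 5 from left. Merged: [5]
Compare 15 vs 11: take 11 from right. Merged: [5, 11]
Compare 15 vs 15: take 15 from left. Merged: [5, 11, 15]
Compare 17 vs 15: take 15 from right. Merged: [5, 11, 15, 15]
Compare 17 vs 19: take 17 from left. Merged: [5, 11, 15, 15, 17]
Compare 21 vs 19: take 19 from right. Merged: [5, 11, 15, 15, 17, 19]
Compare 21 vs 23: take 21 from left. Merged: [5, 11, 15, 15, 17, 19, 21]
Compare 26 vs 23: take 23 from right. Merged: [5, 11, 15, 15, 17, 19, 21, 23]
Compare 26 vs 24: take 24 from right. Merged: [5, 11, 15, 15, 17, 19, 21, 23, 24]
Compare 26 vs 38: take 26 from left. Merged: [5, 11, 15, 15, 17, 19, 21, 23, 24, 26]
Append remaining from right: [38]. Merged: [5, 11, 15, 15, 17, 19, 21, 23, 24, 26, 38]

Final merged array: [5, 11, 15, 15, 17, 19, 21, 23, 24, 26, 38]
Total comparisons: 10

The merged array is [5, 11, 15, 15, 17, 19, 21, 23, 24, 26, 38], requiring 10 comparisons. The merge step runs in O(n) time where n is the total number of elements.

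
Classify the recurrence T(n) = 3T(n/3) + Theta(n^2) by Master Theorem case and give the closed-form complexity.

Master Theorem for T(n) = 3T(n/3) + O(n^2):

a = 3, b = 3, c = 2
log_b(a) = log_3(3) = 1.0000

Case 3: c = 2 > log_3(3) = 1.0000
T(n) = O(n^2) = O(n^2)

For T(n) = 3T(n/3) + O(n^2): log_3(3) = 1.0000. This is Case 3 of the Master Theorem (c > log_b(a), work dominated by root), giving O(n^2).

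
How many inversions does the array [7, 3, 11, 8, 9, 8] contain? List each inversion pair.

Finding inversions in [7, 3, 11, 8, 9, 8]:

(0, 1): arr[0]=7 > arr[1]=3
(2, 3): arr[2]=11 > arr[3]=8
(2, 4): arr[2]=11 > arr[4]=9
(2, 5): arr[2]=11 > arr[5]=8
(4, 5): arr[4]=9 > arr[5]=8

Total inversions: 5

The array has 5 inversion(s): (0,1), (2,3), (2,4), (2,5), (4,5). Each pair (i,j) satisfies i < j and arr[i] > arr[j].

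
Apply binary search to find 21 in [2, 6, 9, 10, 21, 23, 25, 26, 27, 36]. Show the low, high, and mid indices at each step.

Binary search for 21 in [2, 6, 9, 10, 21, 23, 25, 26, 27, 36]:

lo=0, hi=9, mid=4, arr[mid]=21 -> Found target at index 4!

Binary search finds 21 at index 4 after 1 comparisons. The search repeatedly halves the search space by comparing with the middle element.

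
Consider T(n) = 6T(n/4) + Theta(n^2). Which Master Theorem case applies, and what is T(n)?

Master Theorem for T(n) = 6T(n/4) + O(n^2):

a = 6, b = 4, c = 2
log_b(a) = log_4(6) = 1.2925

Case 3: c = 2 > log_4(6) = 1.2925
T(n) = O(n^2) = O(n^2)

For T(n) = 6T(n/4) + O(n^2): log_4(6) = 1.2925. This is Case 3 of the Master Theorem (c > log_b(a), work dominated by root), giving O(n^2).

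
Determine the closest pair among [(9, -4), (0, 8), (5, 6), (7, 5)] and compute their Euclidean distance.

Computing all pairwise distances among 4 points:

d((9, -4), (0, 8)) = 15.0
d((9, -4), (5, 6)) = 10.7703
d((9, -4), (7, 5)) = 9.2195
d((0, 8), (5, 6)) = 5.3852
d((0, 8), (7, 5)) = 7.6158
d((5, 6), (7, 5)) = 2.2361 <-- minimum

Closest pair: (5, 6) and (7, 5) with distance 2.2361

The closest pair is (5, 6) and (7, 5) with Euclidean distance 2.2361. For 4 points, brute-force pairwise comparison is shown above. For large n, the divide-and-conquer algorithm (sort by x, recurse on halves, check the dividing strip) achieves O(n log n).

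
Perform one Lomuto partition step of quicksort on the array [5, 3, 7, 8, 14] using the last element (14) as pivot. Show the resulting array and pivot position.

Lomuto partition with pivot = 14:

Initial array: [5, 3, 7, 8, 14]

arr[0]=5 <= 14: swap with position 0, array becomes [5, 3, 7, 8, 14]
arr[1]=3 <= 14: swap with position 1, array becomes [5, 3, 7, 8, 14]
arr[2]=7 <= 14: swap with position 2, array becomes [5, 3, 7, 8, 14]
arr[3]=8 <= 14: swap with position 3, array becomes [5, 3, 7, 8, 14]

Place pivot at position 4: [5, 3, 7, 8, 14]
Pivot position: 4

After partitioning with pivot 14, the array becomes [5, 3, 7, 8, 14]. The pivot is placed at index 4. All elements to the left of the pivot are <= 14, and all elements to the right are > 14.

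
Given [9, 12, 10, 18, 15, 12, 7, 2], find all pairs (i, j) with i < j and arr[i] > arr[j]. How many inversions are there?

Finding inversions in [9, 12, 10, 18, 15, 12, 7, 2]:

(0, 6): arr[0]=9 > arr[6]=7
(0, 7): arr[0]=9 > arr[7]=2
(1, 2): arr[1]=12 > arr[2]=10
(1, 6): arr[1]=12 > arr[6]=7
(1, 7): arr[1]=12 > arr[7]=2
(2, 6): arr[2]=10 > arr[6]=7
(2, 7): arr[2]=10 > arr[7]=2
(3, 4): arr[3]=18 > arr[4]=15
(3, 5): arr[3]=18 > arr[5]=12
(3, 6): arr[3]=18 > arr[6]=7
(3, 7): arr[3]=18 > arr[7]=2
(4, 5): arr[4]=15 > arr[5]=12
(4, 6): arr[4]=15 > arr[6]=7
(4, 7): arr[4]=15 > arr[7]=2
(5, 6): arr[5]=12 > arr[6]=7
(5, 7): arr[5]=12 > arr[7]=2
(6, 7): arr[6]=7 > arr[7]=2

Total inversions: 17

The array has 17 inversion(s): (0,6), (0,7), (1,2), (1,6), (1,7), (2,6), (2,7), (3,4), (3,5), (3,6), (3,7), (4,5), (4,6), (4,7), (5,6), (5,7), (6,7). Each pair (i,j) satisfies i < j and arr[i] > arr[j].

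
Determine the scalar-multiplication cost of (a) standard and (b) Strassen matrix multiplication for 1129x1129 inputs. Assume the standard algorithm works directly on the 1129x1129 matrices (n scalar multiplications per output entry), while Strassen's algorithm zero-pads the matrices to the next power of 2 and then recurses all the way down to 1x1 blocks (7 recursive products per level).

Matrix multiplication for 1129x1129 matrices:

Strassen's algorithm requires power-of-2 dimensions. Pad 1129x1129 to 2048x2048 (next power of 2).

Standard algorithm: 1129^3 = 1439069689 multiplications
Strassen's algorithm: 7^(log2(2048)) = 7^11 = 1977326743 multiplications
Difference: 1439069689 - 1977326743 = -538257054 (Strassen uses MORE here due to padding overhead — for small or just-over-power-of-2 n, padding can outweigh the per-level savings)

Standard: 1439069689 multiplications (1129^3). Strassen: 1977326743 multiplications (7^11, after padding to 2048x2048). Strassen reduces 8 recursive multiplications to 7 at each level.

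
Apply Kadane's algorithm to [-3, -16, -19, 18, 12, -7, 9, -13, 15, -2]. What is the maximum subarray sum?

Using Kadane's algorithm on [-3, -16, -19, 18, 12, -7, 9, -13, 15, -2]:

Scanning through the array:
Position 1 (value -16): max_ending_here = -16, max_so_far = -3
Position 2 (value -19): max_ending_here = -19, max_so_far = -3
Position 3 (value 18): max_ending_here = 18, max_so_far = 18
Position 4 (value 12): max_ending_here = 30, max_so_far = 30
Position 5 (value -7): max_ending_here = 23, max_so_far = 30
Position 6 (value 9): max_ending_here = 32, max_so_far = 32
Position 7 (value -13): max_ending_here = 19, max_so_far = 32
Position 8 (value 15): max_ending_here = 34, max_so_far = 34
Position 9 (value -2): max_ending_here = 32, max_so_far = 34

Maximum subarray: [18, 12, -7, 9, -13, 15]
Maximum sum: 34

The maximum subarray is [18, 12, -7, 9, -13, 15] with sum 34. This subarray runs from index 3 to index 8.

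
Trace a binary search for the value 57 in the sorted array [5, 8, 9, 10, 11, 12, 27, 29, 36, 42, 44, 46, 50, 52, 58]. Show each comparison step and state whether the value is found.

Binary search for 57 in [5, 8, 9, 10, 11, 12, 27, 29, 36, 42, 44, 46, 50, 52, 58]:

lo=0, hi=14, mid=7, arr[mid]=29 -> 29 < 57, search right half
lo=8, hi=14, mid=11, arr[mid]=46 -> 46 < 57, search right half
lo=12, hi=14, mid=13, arr[mid]=52 -> 52 < 57, search right half
lo=14, hi=14, mid=14, arr[mid]=58 -> 58 > 57, search left half
lo=14 > hi=13, target 57 not found

Binary search determines that 57 is not in the array after 4 comparisons. The search space was exhausted without finding the target.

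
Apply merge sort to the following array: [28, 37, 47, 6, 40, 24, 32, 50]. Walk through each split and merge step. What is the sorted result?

Merge sort trace:

Split: [28, 37, 47, 6, 40, 24, 32, 50] -> [28, 37, 47, 6] and [40, 24, 32, 50]
  Split: [28, 37, 47, 6] -> [28, 37] and [47, 6]
    Split: [28, 37] -> [28] and [37]
    Merge: [28] + [37] -> [28, 37]
    Split: [47, 6] -> [47] and [6]
    Merge: [47] + [6] -> [6, 47]
  Merge: [28, 37] + [6, 47] -> [6, 28, 37, 47]
  Split: [40, 24, 32, 50] -> [40, 24] and [32, 50]
    Split: [40, 24] -> [40] and [24]
    Merge: [40] + [24] -> [24, 40]
    Split: [32, 50] -> [32] and [50]
    Merge: [32] + [50] -> [32, 50]
  Merge: [24, 40] + [32, 50] -> [24, 32, 40, 50]
Merge: [6, 28, 37, 47] + [24, 32, 40, 50] -> [6, 24, 28, 32, 37, 40, 47, 50]

Final sorted array: [6, 24, 28, 32, 37, 40, 47, 50]

The merge sort proceeds by recursively splitting the array and merging sorted halves.
After all merges, the sorted array is [6, 24, 28, 32, 37, 40, 47, 50].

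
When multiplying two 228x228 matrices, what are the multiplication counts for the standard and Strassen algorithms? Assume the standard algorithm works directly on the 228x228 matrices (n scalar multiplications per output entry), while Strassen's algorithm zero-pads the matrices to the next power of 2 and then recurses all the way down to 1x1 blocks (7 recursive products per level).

Matrix multiplication for 228x228 matrices:

Strassen's algorithm requires power-of-2 dimensions. Pad 228x228 to 256x256 (next power of 2).

Standard algorithm: 228^3 = 11852352 multiplications
Strassen's algorithm: 7^(log2(256)) = 7^8 = 5764801 multiplications
Savings: 11852352 - 5764801 = 6087551 multiplications

Standard: 11852352 multiplications (228^3). Strassen: 5764801 multiplications (7^8, after padding to 256x256). Strassen reduces 8 recursive multiplications to 7 at each level.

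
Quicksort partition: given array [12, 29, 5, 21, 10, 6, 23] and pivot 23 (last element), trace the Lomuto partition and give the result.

Lomuto partition with pivot = 23:

Initial array: [12, 29, 5, 21, 10, 6, 23]

arr[0]=12 <= 23: swap with position 0, array becomes [12, 29, 5, 21, 10, 6, 23]
arr[1]=29 > 23: no swap
arr[2]=5 <= 23: swap with position 1, array becomes [12, 5, 29, 21, 10, 6, 23]
arr[3]=21 <= 23: swap with position 2, array becomes [12, 5, 21, 29, 10, 6, 23]
arr[4]=10 <= 23: swap with position 3, array becomes [12, 5, 21, 10, 29, 6, 23]
arr[5]=6 <= 23: swap with position 4, array becomes [12, 5, 21, 10, 6, 29, 23]

Place pivot at position 5: [12, 5, 21, 10, 6, 23, 29]
Pivot position: 5

After partitioning with pivot 23, the array becomes [12, 5, 21, 10, 6, 23, 29]. The pivot is placed at index 5. All elements to the left of the pivot are <= 23, and all elements to the right are > 23.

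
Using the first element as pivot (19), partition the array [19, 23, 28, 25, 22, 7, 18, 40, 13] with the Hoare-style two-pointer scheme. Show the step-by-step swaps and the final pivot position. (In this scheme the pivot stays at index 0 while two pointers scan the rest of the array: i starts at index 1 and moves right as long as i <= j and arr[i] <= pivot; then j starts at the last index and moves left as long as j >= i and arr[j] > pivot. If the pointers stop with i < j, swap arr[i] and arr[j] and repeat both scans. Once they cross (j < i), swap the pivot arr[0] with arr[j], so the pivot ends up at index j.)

Hoare-style two-pointer partition with pivot = 19:

Initial array: [19, 23, 28, 25, 22, 7, 18, 40, 13]

Pointers start at i = 1, j = 8.
i stops at index 1 (arr[1]=23 > 19), j stops at index 8 (arr[8]=13 <= 19): swap arr[1] and arr[8], array becomes [19, 13, 28, 25, 22, 7, 18, 40, 23]
i stops at index 2 (arr[2]=28 > 19), j stops at index 6 (arr[6]=18 <= 19): swap arr[2] and arr[6], array becomes [19, 13, 18, 25, 22, 7, 28, 40, 23]
i stops at index 3 (arr[3]=25 > 19), j stops at index 5 (arr[5]=7 <= 19): swap arr[3] and arr[5], array becomes [19, 13, 18, 7, 22, 25, 28, 40, 23]
i ends at 4, j ends at 3: the pointers have crossed (j < i), so scanning stops.

Swap pivot arr[0] with arr[3] to place pivot at position 3: [7, 13, 18, 19, 22, 25, 28, 40, 23]
Pivot position: 3

After partitioning with pivot 19, the array becomes [7, 13, 18, 19, 22, 25, 28, 40, 23]. The pivot is placed at index 3. All elements to the left of the pivot are <= 19, and all elements to the right are > 19.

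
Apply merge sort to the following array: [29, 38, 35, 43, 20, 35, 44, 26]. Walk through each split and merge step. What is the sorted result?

Merge sort trace:

Split: [29, 38, 35, 43, 20, 35, 44, 26] -> [29, 38, 35, 43] and [20, 35, 44, 26]
  Split: [29, 38, 35, 43] -> [29, 38] and [35, 43]
    Split: [29, 38] -> [29] and [38]
    Merge: [29] + [38] -> [29, 38]
    Split: [35, 43] -> [35] and [43]
    Merge: [35] + [43] -> [35, 43]
  Merge: [29, 38] + [35, 43] -> [29, 35, 38, 43]
  Split: [20, 35, 44, 26] -> [20, 35] and [44, 26]
    Split: [20, 35] -> [20] and [35]
    Merge: [20] + [35] -> [20, 35]
    Split: [44, 26] -> [44] and [26]
    Merge: [44] + [26] -> [26, 44]
  Merge: [20, 35] + [26, 44] -> [20, 26, 35, 44]
Merge: [29, 35, 38, 43] + [20, 26, 35, 44] -> [20, 26, 29, 35, 35, 38, 43, 44]

Final sorted array: [20, 26, 29, 35, 35, 38, 43, 44]

The merge sort proceeds by recursively splitting the array and merging sorted halves.
After all merges, the sorted array is [20, 26, 29, 35, 35, 38, 43, 44].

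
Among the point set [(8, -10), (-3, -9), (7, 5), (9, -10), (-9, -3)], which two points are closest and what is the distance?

Computing all pairwise distances among 5 points:

d((8, -10), (-3, -9)) = 11.0454
d((8, -10), (7, 5)) = 15.0333
d((8, -10), (9, -10)) = 1.0 <-- minimum
d((8, -10), (-9, -3)) = 18.3848
d((-3, -9), (7, 5)) = 17.2047
d((-3, -9), (9, -10)) = 12.0416
d((-3, -9), (-9, -3)) = 8.4853
d((7, 5), (9, -10)) = 15.1327
d((7, 5), (-9, -3)) = 17.8885
d((9, -10), (-9, -3)) = 19.3132

Closest pair: (8, -10) and (9, -10) with distance 1.0

The closest pair is (8, -10) and (9, -10) with Euclidean distance 1.0. For 5 points, brute-force pairwise comparison is shown above. For large n, the divide-and-conquer algorithm (sort by x, recurse on halves, check the dividing strip) achieves O(n log n).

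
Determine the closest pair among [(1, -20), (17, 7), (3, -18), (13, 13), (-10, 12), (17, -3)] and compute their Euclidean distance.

Computing all pairwise distances among 6 points:

d((1, -20), (17, 7)) = 31.3847
d((1, -20), (3, -18)) = 2.8284 <-- minimum
d((1, -20), (13, 13)) = 35.1141
d((1, -20), (-10, 12)) = 33.8378
d((1, -20), (17, -3)) = 23.3452
d((17, 7), (3, -18)) = 28.6531
d((17, 7), (13, 13)) = 7.2111
d((17, 7), (-10, 12)) = 27.4591
d((17, 7), (17, -3)) = 10.0
d((3, -18), (13, 13)) = 32.573
d((3, -18), (-10, 12)) = 32.6956
d((3, -18), (17, -3)) = 20.5183
d((13, 13), (-10, 12)) = 23.0217
d((13, 13), (17, -3)) = 16.4924
d((-10, 12), (17, -3)) = 30.8869

Closest pair: (1, -20) and (3, -18) with distance 2.8284

The closest pair is (1, -20) and (3, -18) with Euclidean distance 2.8284. For 6 points, brute-force pairwise comparison is shown above. For large n, the divide-and-conquer algorithm (sort by x, recurse on halves, check the dividing strip) achieves O(n log n).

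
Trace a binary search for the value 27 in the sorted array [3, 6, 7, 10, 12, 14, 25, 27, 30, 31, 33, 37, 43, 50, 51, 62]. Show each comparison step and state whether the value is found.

Binary search for 27 in [3, 6, 7, 10, 12, 14, 25, 27, 30, 31, 33, 37, 43, 50, 51, 62]:

lo=0, hi=15, mid=7, arr[mid]=27 -> Found target at index 7!

Binary search finds 27 at index 7 after 1 comparisons. The search repeatedly halves the search space by comparing with the middle element.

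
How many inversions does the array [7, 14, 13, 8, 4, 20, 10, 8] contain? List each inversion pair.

Finding inversions in [7, 14, 13, 8, 4, 20, 10, 8]:

(0, 4): arr[0]=7 > arr[4]=4
(1, 2): arr[1]=14 > arr[2]=13
(1, 3): arr[1]=14 > arr[3]=8
(1, 4): arr[1]=14 > arr[4]=4
(1, 6): arr[1]=14 > arr[6]=10
(1, 7): arr[1]=14 > arr[7]=8
(2, 3): arr[2]=13 > arr[3]=8
(2, 4): arr[2]=13 > arr[4]=4
(2, 6): arr[2]=13 > arr[6]=10
(2, 7): arr[2]=13 > arr[7]=8
(3, 4): arr[3]=8 > arr[4]=4
(5, 6): arr[5]=20 > arr[6]=10
(5, 7): arr[5]=20 > arr[7]=8
(6, 7): arr[6]=10 > arr[7]=8

Total inversions: 14

The array has 14 inversion(s): (0,4), (1,2), (1,3), (1,4), (1,6), (1,7), (2,3), (2,4), (2,6), (2,7), (3,4), (5,6), (5,7), (6,7). Each pair (i,j) satisfies i < j and arr[i] > arr[j].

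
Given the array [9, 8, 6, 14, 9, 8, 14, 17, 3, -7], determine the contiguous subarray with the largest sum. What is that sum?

Using Kadane's algorithm on [9, 8, 6, 14, 9, 8, 14, 17, 3, -7]:

Scanning through the array:
Position 1 (value 8): max_ending_here = 17, max_so_far = 17
Position 2 (value 6): max_ending_here = 23, max_so_far = 23
Position 3 (value 14): max_ending_here = 37, max_so_far = 37
Position 4 (value 9): max_ending_here = 46, max_so_far = 46
Position 5 (value 8): max_ending_here = 54, max_so_far = 54
Position 6 (value 14): max_ending_here = 68, max_so_far = 68
Position 7 (value 17): max_ending_here = 85, max_so_far = 85
Position 8 (value 3): max_ending_here = 88, max_so_far = 88
Position 9 (value -7): max_ending_here = 81, max_so_far = 88

Maximum subarray: [9, 8, 6, 14, 9, 8, 14, 17, 3]
Maximum sum: 88

The maximum subarray is [9, 8, 6, 14, 9, 8, 14, 17, 3] with sum 88. This subarray runs from index 0 to index 8.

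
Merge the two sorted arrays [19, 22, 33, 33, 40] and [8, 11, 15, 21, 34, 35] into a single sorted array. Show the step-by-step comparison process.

Merging process:

Compare 19 vs 8: take 8 from right. Merged: [8]
Compare 19 vs 11: take 11 from right. Merged: [8, 11]
Compare 19 vs 15: take 15 from right. Merged: [8, 11, 15]
Compare 19 vs 21: take 19 from left. Merged: [8, 11, 15, 19]
Compare 22 vs 21: take 21 from right. Merged: [8, 11, 15, 19, 21]
Compare 22 vs 34: take 22 from left. Merged: [8, 11, 15, 19, 21, 22]
Compare 33 vs 34: take 33 from left. Merged: [8, 11, 15, 19, 21, 22, 33]
Compare 33 vs 34: take 33 from left. Merged: [8, 11, 15, 19, 21, 22, 33, 33]
Compare 40 vs 34: take 34 from right. Merged: [8, 11, 15, 19, 21, 22, 33, 33, 34]
Compare 40 vs 35: take 35 from right. Merged: [8, 11, 15, 19, 21, 22, 33, 33, 34, 35]
Append remaining from left: [40]. Merged: [8, 11, 15, 19, 21, 22, 33, 33, 34, 35, 40]

Final merged array: [8, 11, 15, 19, 21, 22, 33, 33, 34, 35, 40]
Total comparisons: 10

The merged array is [8, 11, 15, 19, 21, 22, 33, 33, 34, 35, 40], requiring 10 comparisons. The merge step runs in O(n) time where n is the total number of elements.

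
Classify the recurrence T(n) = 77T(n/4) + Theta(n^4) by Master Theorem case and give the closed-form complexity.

Master Theorem for T(n) = 77T(n/4) + O(n^4):

a = 77, b = 4, c = 4
log_b(a) = log_4(77) = 3.1334

Case 3: c = 4 > log_4(77) = 3.1334
T(n) = O(n^4) = O(n^4)

For T(n) = 77T(n/4) + O(n^4): log_4(77) = 3.1334. This is Case 3 of the Master Theorem (c > log_b(a), work dominated by root), giving O(n^4).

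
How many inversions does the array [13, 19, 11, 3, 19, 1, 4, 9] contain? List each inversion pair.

Finding inversions in [13, 19, 11, 3, 19, 1, 4, 9]:

(0, 2): arr[0]=13 > arr[2]=11
(0, 3): arr[0]=13 > arr[3]=3
(0, 5): arr[0]=13 > arr[5]=1
(0, 6): arr[0]=13 > arr[6]=4
(0, 7): arr[0]=13 > arr[7]=9
(1, 2): arr[1]=19 > arr[2]=11
(1, 3): arr[1]=19 > arr[3]=3
(1, 5): arr[1]=19 > arr[5]=1
(1, 6): arr[1]=19 > arr[6]=4
(1, 7): arr[1]=19 > arr[7]=9
(2, 3): arr[2]=11 > arr[3]=3
(2, 5): arr[2]=11 > arr[5]=1
(2, 6): arr[2]=11 > arr[6]=4
(2, 7): arr[2]=11 > arr[7]=9
(3, 5): arr[3]=3 > arr[5]=1
(4, 5): arr[4]=19 > arr[5]=1
(4, 6): arr[4]=19 > arr[6]=4
(4, 7): arr[4]=19 > arr[7]=9

Total inversions: 18

The array has 18 inversion(s): (0,2), (0,3), (0,5), (0,6), (0,7), (1,2), (1,3), (1,5), (1,6), (1,7), (2,3), (2,5), (2,6), (2,7), (3,5), (4,5), (4,6), (4,7). Each pair (i,j) satisfies i < j and arr[i] > arr[j].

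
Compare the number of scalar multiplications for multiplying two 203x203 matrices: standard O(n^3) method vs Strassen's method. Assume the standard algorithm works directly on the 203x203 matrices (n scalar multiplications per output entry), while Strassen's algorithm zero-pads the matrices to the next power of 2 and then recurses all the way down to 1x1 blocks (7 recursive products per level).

Matrix multiplication for 203x203 matrices:

Strassen's algorithm requires power-of-2 dimensions. Pad 203x203 to 256x256 (next power of 2).

Standard algorithm: 203^3 = 8365427 multiplications
Strassen's algorithm: 7^(log2(256)) = 7^8 = 5764801 multiplications
Savings: 8365427 - 5764801 = 2600626 multiplications

Standard: 8365427 multiplications (203^3). Strassen: 5764801 multiplications (7^8, after padding to 256x256). Strassen reduces 8 recursive multiplications to 7 at each level.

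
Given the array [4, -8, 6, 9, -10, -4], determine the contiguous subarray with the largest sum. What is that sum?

Using Kadane's algorithm on [4, -8, 6, 9, -10, -4]:

Scanning through the array:
Position 1 (value -8): max_ending_here = -4, max_so_far = 4
Position 2 (value 6): max_ending_here = 6, max_so_far = 6
Position 3 (value 9): max_ending_here = 15, max_so_far = 15
Position 4 (value -10): max_ending_here = 5, max_so_far = 15
Position 5 (value -4): max_ending_here = 1, max_so_far = 15

Maximum subarray: [6, 9]
Maximum sum: 15

The maximum subarray is [6, 9] with sum 15. This subarray runs from index 2 to index 3.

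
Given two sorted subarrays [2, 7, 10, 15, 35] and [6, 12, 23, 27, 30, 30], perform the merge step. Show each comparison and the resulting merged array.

Merging process:

Compare 2 vs 6: take 2 from left. Merged: [2]
Compare 7 vs 6: take 6 from right. Merged: [2, 6]
Compare 7 vs 12: take 7 from left. Merged: [2, 6, 7]
Compare 10 vs 12: take 10 from left. Merged: [2, 6, 7, 10]
Compare 15 vs 12: take 12 from right. Merged: [2, 6, 7, 10, 12]
Compare 15 vs 23: take 15 from left. Merged: [2, 6, 7, 10, 12, 15]
Compare 35 vs 23: take 23 from right. Merged: [2, 6, 7, 10, 12, 15, 23]
Compare 35 vs 27: take 27 from right. Merged: [2, 6, 7, 10, 12, 15, 23, 27]
Compare 35 vs 30: take 30 from right. Merged: [2, 6, 7, 10, 12, 15, 23, 27, 30]
Compare 35 vs 30: take 30 from right. Merged: [2, 6, 7, 10, 12, 15, 23, 27, 30, 30]
Append remaining from left: [35]. Merged: [2, 6, 7, 10, 12, 15, 23, 27, 30, 30, 35]

Final merged array: [2, 6, 7, 10, 12, 15, 23, 27, 30, 30, 35]
Total comparisons: 10

The merged array is [2, 6, 7, 10, 12, 15, 23, 27, 30, 30, 35], requiring 10 comparisons. The merge step runs in O(n) time where n is the total number of elements.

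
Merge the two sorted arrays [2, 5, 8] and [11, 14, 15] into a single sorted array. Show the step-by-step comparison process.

Merging process:

Compare 2 vs 11: take 2 from left. Merged: [2]
Compare 5 vs 11: take 5 from left. Merged: [2, 5]
Compare 8 vs 11: take 8 from left. Merged: [2, 5, 8]
Append remaining from right: [11, 14, 15]. Merged: [2, 5, 8, 11, 14, 15]

Final merged array: [2, 5, 8, 11, 14, 15]
Total comparisons: 3

The merged array is [2, 5, 8, 11, 14, 15], requiring 3 comparisons. The merge step runs in O(n) time where n is the total number of elements.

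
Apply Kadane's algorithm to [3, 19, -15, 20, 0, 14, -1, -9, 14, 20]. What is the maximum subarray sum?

Using Kadane's algorithm on [3, 19, -15, 20, 0, 14, -1, -9, 14, 20]:

Scanning through the array:
Position 1 (value 19): max_ending_here = 22, max_so_far = 22
Position 2 (value -15): max_ending_here = 7, max_so_far = 22
Position 3 (value 20): max_ending_here = 27, max_so_far = 27
Position 4 (value 0): max_ending_here = 27, max_so_far = 27
Position 5 (value 14): max_ending_here = 41, max_so_far = 41
Position 6 (value -1): max_ending_here = 40, max_so_far = 41
Position 7 (value -9): max_ending_here = 31, max_so_far = 41
Position 8 (value 14): max_ending_here = 45, max_so_far = 45
Position 9 (value 20): max_ending_here = 65, max_so_far = 65

Maximum subarray: [3, 19, -15, 20, 0, 14, -1, -9, 14, 20]
Maximum sum: 65

The maximum subarray is [3, 19, -15, 20, 0, 14, -1, -9, 14, 20] with sum 65. This subarray runs from index 0 to index 9.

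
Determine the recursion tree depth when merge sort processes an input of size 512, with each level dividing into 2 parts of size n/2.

For divide and conquer with division factor 2:

Problem sizes at each level:
Level 0: 512
Level 1: 256
Level 2: 128
Level 3: 64
Level 4: 32
Level 5: 16
Level 6: 8
Level 7: 4
Level 8: 2
Level 9: 1

The root is level 0 and the size-1 base case is level 9 (the tree spans levels 0 through 9, i.e. 10 levels counting the root), so the depth is the number of divisions: log_2(512) = 9

The recursion tree depth is log_2(512) = 9. At each level, the problem size is divided by 2, so it takes 9 divisions to reduce to a base case of size 1. The algorithm makes 2 recursive calls at each level.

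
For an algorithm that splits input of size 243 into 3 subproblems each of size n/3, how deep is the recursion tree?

For divide and conquer with division factor 3:

Problem sizes at each level:
Level 0: 243
Level 1: 81
Level 2: 27
Level 3: 9
Level 4: 3
Level 5: 1

The root is level 0 and the size-1 base case is level 5 (the tree spans levels 0 through 5, i.e. 6 levels counting the root), so the depth is the number of divisions: log_3(243) = 5

The recursion tree depth is log_3(243) = 5. At each level, the problem size is divided by 3, so it takes 5 divisions to reduce to a base case of size 1. The algorithm makes 3 recursive calls at each level.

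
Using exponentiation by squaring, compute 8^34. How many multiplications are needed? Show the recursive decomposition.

Computing 8^34 by squaring (build up from 8^1; each line after the first costs one multiplication):

8^1 = 8
8^2 = (8^1)^2 = 8^2 = 64
8^4 = (8^2)^2 = 64^2 = 4096
8^8 = (8^4)^2 = 4096^2 = 16777216
8^16 = (8^8)^2 = 16777216^2 = 281474976710656
8^17 = 8 * 8^16 = 8 * 281474976710656 = 2251799813685248
8^34 = (8^17)^2 = 2251799813685248^2 = 5070602400912917605986812821504

Result: 5070602400912917605986812821504
Multiplications needed: 6 (6 lines after 8^1)

8^34 = 5070602400912917605986812821504. Using exponentiation by squaring, this requires 6 multiplications. The key idea: if the exponent is even, square the half-power; if odd, multiply by the base once.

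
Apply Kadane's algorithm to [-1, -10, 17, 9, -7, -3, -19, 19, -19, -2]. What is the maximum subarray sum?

Using Kadane's algorithm on [-1, -10, 17, 9, -7, -3, -19, 19, -19, -2]:

Scanning through the array:
Position 1 (value -10): max_ending_here = -10, max_so_far = -1
Position 2 (value 17): max_ending_here = 17, max_so_far = 17
Position 3 (value 9): max_ending_here = 26, max_so_far = 26
Position 4 (value -7): max_ending_here = 19, max_so_far = 26
Position 5 (value -3): max_ending_here = 16, max_so_far = 26
Position 6 (value -19): max_ending_here = -3, max_so_far = 26
Position 7 (value 19): max_ending_here = 19, max_so_far = 26
Position 8 (value -19): max_ending_here = 0, max_so_far = 26
Position 9 (value -2): max_ending_here = -2, max_so_far = 26

Maximum subarray: [17, 9]
Maximum sum: 26

The maximum subarray is [17, 9] with sum 26. This subarray runs from index 2 to index 3.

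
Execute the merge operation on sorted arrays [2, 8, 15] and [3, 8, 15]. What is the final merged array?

Merging process:

Compare 2 vs 3: take 2 from left. Merged: [2]
Compare 8 vs 3: take 3 from right. Merged: [2, 3]
Compare 8 vs 8: take 8 from left. Merged: [2, 3, 8]
Compare 15 vs 8: take 8 from right. Merged: [2, 3, 8, 8]
Compare 15 vs 15: take 15 from left. Merged: [2, 3, 8, 8, 15]
Append remaining from right: [15]. Merged: [2, 3, 8, 8, 15, 15]

Final merged array: [2, 3, 8, 8, 15, 15]
Total comparisons: 5

The merged array is [2, 3, 8, 8, 15, 15], requiring 5 comparisons. The merge step runs in O(n) time where n is the total number of elements.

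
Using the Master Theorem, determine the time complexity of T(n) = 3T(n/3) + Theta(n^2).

Master Theorem for T(n) = 3T(n/3) + O(n^2):

a = 3, b = 3, c = 2
log_b(a) = log_3(3) = 1.0000

Case 3: c = 2 > log_3(3) = 1.0000
T(n) = O(n^2) = O(n^2)

For T(n) = 3T(n/3) + O(n^2): log_3(3) = 1.0000. This is Case 3 of the Master Theorem (c > log_b(a), work dominated by root), giving O(n^2).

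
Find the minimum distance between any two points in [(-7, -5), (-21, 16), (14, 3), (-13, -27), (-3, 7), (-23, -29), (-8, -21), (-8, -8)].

Computing all pairwise distances among 8 points:

d((-7, -5), (-21, 16)) = 25.2389
d((-7, -5), (14, 3)) = 22.4722
d((-7, -5), (-13, -27)) = 22.8035
d((-7, -5), (-3, 7)) = 12.6491
d((-7, -5), (-23, -29)) = 28.8444
d((-7, -5), (-8, -21)) = 16.0312
d((-7, -5), (-8, -8)) = 3.1623 <-- minimum
d((-21, 16), (14, 3)) = 37.3363
d((-21, 16), (-13, -27)) = 43.7379
d((-21, 16), (-3, 7)) = 20.1246
d((-21, 16), (-23, -29)) = 45.0444
d((-21, 16), (-8, -21)) = 39.2173
d((-21, 16), (-8, -8)) = 27.2947
d((14, 3), (-13, -27)) = 40.3609
d((14, 3), (-3, 7)) = 17.4642
d((14, 3), (-23, -29)) = 48.9183
d((14, 3), (-8, -21)) = 32.5576
d((14, 3), (-8, -8)) = 24.5967
d((-13, -27), (-3, 7)) = 35.4401
d((-13, -27), (-23, -29)) = 10.198
d((-13, -27), (-8, -21)) = 7.8102
d((-13, -27), (-8, -8)) = 19.6469
d((-3, 7), (-23, -29)) = 41.1825
d((-3, 7), (-8, -21)) = 28.4429
d((-3, 7), (-8, -8)) = 15.8114
d((-23, -29), (-8, -21)) = 17.0
d((-23, -29), (-8, -8)) = 25.807
d((-8, -21), (-8, -8)) = 13.0

Closest pair: (-7, -5) and (-8, -8) with distance 3.1623

The closest pair is (-7, -5) and (-8, -8) with Euclidean distance 3.1623. For 8 points, brute-force pairwise comparison is shown above. For large n, the divide-and-conquer algorithm (sort by x, recurse on halves, check the dividing strip) achieves O(n log n).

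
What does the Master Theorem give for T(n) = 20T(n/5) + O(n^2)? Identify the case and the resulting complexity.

Master Theorem for T(n) = 20T(n/5) + O(n^2):

a = 20, b = 5, c = 2
log_b(a) = log_5(20) = 1.8614

Case 3: c = 2 > log_5(20) = 1.8614
T(n) = O(n^2) = O(n^2)

For T(n) = 20T(n/5) + O(n^2): log_5(20) = 1.8614. This is Case 3 of the Master Theorem (c > log_b(a), work dominated by root), giving O(n^2).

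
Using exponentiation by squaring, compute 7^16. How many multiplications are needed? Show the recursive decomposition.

Computing 7^16 by squaring (build up from 7^1; each line after the first costs one multiplication):

7^1 = 7
7^2 = (7^1)^2 = 7^2 = 49
7^4 = (7^2)^2 = 49^2 = 2401
7^8 = (7^4)^2 = 2401^2 = 5764801
7^16 = (7^8)^2 = 5764801^2 = 33232930569601

Result: 33232930569601
Multiplications needed: 4 (4 lines after 7^1)

7^16 = 33232930569601. Using exponentiation by squaring, this requires 4 multiplications. The key idea: if the exponent is even, square the half-power; if odd, multiply by the base once.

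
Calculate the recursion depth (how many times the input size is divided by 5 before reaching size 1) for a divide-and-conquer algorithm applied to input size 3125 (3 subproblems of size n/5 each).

For divide and conquer with division factor 5:

Problem sizes at each level:
Level 0: 3125
Level 1: 625
Level 2: 125
Level 3: 25
Level 4: 5
Level 5: 1

The root is level 0 and the size-1 base case is level 5 (the tree spans levels 0 through 5, i.e. 6 levels counting the root), so the depth is the number of divisions: log_5(3125) = 5

The recursion tree depth is log_5(3125) = 5. At each level, the problem size is divided by 5, so it takes 5 divisions to reduce to a base case of size 1. The algorithm makes 3 recursive calls at each level.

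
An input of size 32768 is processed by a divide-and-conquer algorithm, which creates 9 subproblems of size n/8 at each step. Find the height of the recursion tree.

For divide and conquer with division factor 8:

Problem sizes at each level:
Level 0: 32768
Level 1: 4096
Level 2: 512
Level 3: 64
Level 4: 8
Level 5: 1

The root is level 0 and the size-1 base case is level 5 (the tree spans levels 0 through 5, i.e. 6 levels counting the root), so the depth is the number of divisions: log_8(32768) = 5

The recursion tree depth is log_8(32768) = 5. At each level, the problem size is divided by 8, so it takes 5 divisions to reduce to a base case of size 1. The algorithm makes 9 recursive calls at each level.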